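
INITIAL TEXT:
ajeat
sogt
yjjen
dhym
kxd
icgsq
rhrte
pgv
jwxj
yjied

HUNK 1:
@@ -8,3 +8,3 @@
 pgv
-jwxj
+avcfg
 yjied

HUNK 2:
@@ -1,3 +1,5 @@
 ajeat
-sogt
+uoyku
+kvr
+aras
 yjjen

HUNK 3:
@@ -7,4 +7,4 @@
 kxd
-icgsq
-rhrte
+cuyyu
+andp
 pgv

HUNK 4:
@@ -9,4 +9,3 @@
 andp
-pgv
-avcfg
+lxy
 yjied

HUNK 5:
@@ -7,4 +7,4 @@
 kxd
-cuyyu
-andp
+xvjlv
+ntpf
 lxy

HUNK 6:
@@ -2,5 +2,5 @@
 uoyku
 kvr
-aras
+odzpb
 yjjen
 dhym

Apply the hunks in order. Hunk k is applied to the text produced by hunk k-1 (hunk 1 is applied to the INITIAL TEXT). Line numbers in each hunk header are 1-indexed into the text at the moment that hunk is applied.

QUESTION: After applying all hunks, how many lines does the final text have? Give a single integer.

Hunk 1: at line 8 remove [jwxj] add [avcfg] -> 10 lines: ajeat sogt yjjen dhym kxd icgsq rhrte pgv avcfg yjied
Hunk 2: at line 1 remove [sogt] add [uoyku,kvr,aras] -> 12 lines: ajeat uoyku kvr aras yjjen dhym kxd icgsq rhrte pgv avcfg yjied
Hunk 3: at line 7 remove [icgsq,rhrte] add [cuyyu,andp] -> 12 lines: ajeat uoyku kvr aras yjjen dhym kxd cuyyu andp pgv avcfg yjied
Hunk 4: at line 9 remove [pgv,avcfg] add [lxy] -> 11 lines: ajeat uoyku kvr aras yjjen dhym kxd cuyyu andp lxy yjied
Hunk 5: at line 7 remove [cuyyu,andp] add [xvjlv,ntpf] -> 11 lines: ajeat uoyku kvr aras yjjen dhym kxd xvjlv ntpf lxy yjied
Hunk 6: at line 2 remove [aras] add [odzpb] -> 11 lines: ajeat uoyku kvr odzpb yjjen dhym kxd xvjlv ntpf lxy yjied
Final line count: 11

Answer: 11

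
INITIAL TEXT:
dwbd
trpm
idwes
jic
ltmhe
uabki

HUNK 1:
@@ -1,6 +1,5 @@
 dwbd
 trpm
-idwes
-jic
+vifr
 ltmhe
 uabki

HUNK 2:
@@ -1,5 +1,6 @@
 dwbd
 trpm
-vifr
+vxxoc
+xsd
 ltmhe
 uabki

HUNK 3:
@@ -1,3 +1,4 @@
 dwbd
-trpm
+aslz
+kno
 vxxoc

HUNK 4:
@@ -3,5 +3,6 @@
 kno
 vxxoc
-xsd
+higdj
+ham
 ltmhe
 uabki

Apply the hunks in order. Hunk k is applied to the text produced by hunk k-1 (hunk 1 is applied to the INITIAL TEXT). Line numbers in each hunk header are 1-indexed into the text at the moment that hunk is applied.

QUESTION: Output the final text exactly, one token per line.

Hunk 1: at line 1 remove [idwes,jic] add [vifr] -> 5 lines: dwbd trpm vifr ltmhe uabki
Hunk 2: at line 1 remove [vifr] add [vxxoc,xsd] -> 6 lines: dwbd trpm vxxoc xsd ltmhe uabki
Hunk 3: at line 1 remove [trpm] add [aslz,kno] -> 7 lines: dwbd aslz kno vxxoc xsd ltmhe uabki
Hunk 4: at line 3 remove [xsd] add [higdj,ham] -> 8 lines: dwbd aslz kno vxxoc higdj ham ltmhe uabki

Answer: dwbd
aslz
kno
vxxoc
higdj
ham
ltmhe
uabki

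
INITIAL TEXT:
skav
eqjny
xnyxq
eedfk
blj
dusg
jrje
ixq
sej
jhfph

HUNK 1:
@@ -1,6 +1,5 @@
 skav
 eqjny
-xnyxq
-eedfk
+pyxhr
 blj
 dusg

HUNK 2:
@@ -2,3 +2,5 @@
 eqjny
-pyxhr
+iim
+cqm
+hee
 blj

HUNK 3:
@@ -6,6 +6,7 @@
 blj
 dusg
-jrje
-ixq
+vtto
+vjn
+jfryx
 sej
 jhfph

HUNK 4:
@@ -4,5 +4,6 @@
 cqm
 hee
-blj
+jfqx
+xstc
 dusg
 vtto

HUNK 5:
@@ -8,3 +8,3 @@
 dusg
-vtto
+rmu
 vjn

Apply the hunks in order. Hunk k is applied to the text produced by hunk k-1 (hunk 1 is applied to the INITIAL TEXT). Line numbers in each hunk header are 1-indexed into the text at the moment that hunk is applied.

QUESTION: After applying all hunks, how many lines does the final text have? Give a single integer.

Hunk 1: at line 1 remove [xnyxq,eedfk] add [pyxhr] -> 9 lines: skav eqjny pyxhr blj dusg jrje ixq sej jhfph
Hunk 2: at line 2 remove [pyxhr] add [iim,cqm,hee] -> 11 lines: skav eqjny iim cqm hee blj dusg jrje ixq sej jhfph
Hunk 3: at line 6 remove [jrje,ixq] add [vtto,vjn,jfryx] -> 12 lines: skav eqjny iim cqm hee blj dusg vtto vjn jfryx sej jhfph
Hunk 4: at line 4 remove [blj] add [jfqx,xstc] -> 13 lines: skav eqjny iim cqm hee jfqx xstc dusg vtto vjn jfryx sej jhfph
Hunk 5: at line 8 remove [vtto] add [rmu] -> 13 lines: skav eqjny iim cqm hee jfqx xstc dusg rmu vjn jfryx sej jhfph
Final line count: 13

Answer: 13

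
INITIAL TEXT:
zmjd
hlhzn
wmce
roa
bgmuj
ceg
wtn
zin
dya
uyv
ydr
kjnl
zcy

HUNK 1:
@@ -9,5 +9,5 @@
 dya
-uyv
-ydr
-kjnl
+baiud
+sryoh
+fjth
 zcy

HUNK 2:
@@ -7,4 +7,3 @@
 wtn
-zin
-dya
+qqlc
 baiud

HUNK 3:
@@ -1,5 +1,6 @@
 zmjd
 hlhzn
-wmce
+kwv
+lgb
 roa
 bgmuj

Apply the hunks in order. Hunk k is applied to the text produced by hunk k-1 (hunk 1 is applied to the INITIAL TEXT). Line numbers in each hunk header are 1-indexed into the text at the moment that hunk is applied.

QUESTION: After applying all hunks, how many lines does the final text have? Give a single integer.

Hunk 1: at line 9 remove [uyv,ydr,kjnl] add [baiud,sryoh,fjth] -> 13 lines: zmjd hlhzn wmce roa bgmuj ceg wtn zin dya baiud sryoh fjth zcy
Hunk 2: at line 7 remove [zin,dya] add [qqlc] -> 12 lines: zmjd hlhzn wmce roa bgmuj ceg wtn qqlc baiud sryoh fjth zcy
Hunk 3: at line 1 remove [wmce] add [kwv,lgb] -> 13 lines: zmjd hlhzn kwv lgb roa bgmuj ceg wtn qqlc baiud sryoh fjth zcy
Final line count: 13

Answer: 13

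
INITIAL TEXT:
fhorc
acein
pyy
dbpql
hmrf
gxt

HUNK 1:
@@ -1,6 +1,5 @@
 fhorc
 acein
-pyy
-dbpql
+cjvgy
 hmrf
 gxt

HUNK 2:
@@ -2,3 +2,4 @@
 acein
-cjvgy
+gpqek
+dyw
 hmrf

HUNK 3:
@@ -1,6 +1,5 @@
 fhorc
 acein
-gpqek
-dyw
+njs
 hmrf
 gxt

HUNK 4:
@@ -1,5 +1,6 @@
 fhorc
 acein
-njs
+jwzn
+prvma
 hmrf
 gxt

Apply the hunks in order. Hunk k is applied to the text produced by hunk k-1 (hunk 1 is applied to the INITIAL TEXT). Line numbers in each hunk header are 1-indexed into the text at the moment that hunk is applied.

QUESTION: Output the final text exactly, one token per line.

Hunk 1: at line 1 remove [pyy,dbpql] add [cjvgy] -> 5 lines: fhorc acein cjvgy hmrf gxt
Hunk 2: at line 2 remove [cjvgy] add [gpqek,dyw] -> 6 lines: fhorc acein gpqek dyw hmrf gxt
Hunk 3: at line 1 remove [gpqek,dyw] add [njs] -> 5 lines: fhorc acein njs hmrf gxt
Hunk 4: at line 1 remove [njs] add [jwzn,prvma] -> 6 lines: fhorc acein jwzn prvma hmrf gxt

Answer: fhorc
acein
jwzn
prvma
hmrf
gxt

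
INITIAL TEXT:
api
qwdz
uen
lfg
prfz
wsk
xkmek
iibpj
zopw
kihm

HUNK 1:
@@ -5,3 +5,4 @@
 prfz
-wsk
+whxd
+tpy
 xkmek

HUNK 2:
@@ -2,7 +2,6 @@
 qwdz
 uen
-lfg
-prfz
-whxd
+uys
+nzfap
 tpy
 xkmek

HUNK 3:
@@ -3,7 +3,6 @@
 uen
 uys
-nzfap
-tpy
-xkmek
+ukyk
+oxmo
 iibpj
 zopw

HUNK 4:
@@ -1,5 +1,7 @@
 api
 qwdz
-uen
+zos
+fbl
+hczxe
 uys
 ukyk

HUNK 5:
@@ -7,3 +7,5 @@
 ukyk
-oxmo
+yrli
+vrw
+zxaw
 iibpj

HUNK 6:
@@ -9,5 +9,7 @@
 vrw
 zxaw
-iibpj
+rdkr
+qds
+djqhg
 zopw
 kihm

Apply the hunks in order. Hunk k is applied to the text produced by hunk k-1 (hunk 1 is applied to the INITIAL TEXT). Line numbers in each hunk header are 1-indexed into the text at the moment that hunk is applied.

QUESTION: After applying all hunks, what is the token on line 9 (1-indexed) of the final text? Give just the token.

Answer: vrw

Derivation:
Hunk 1: at line 5 remove [wsk] add [whxd,tpy] -> 11 lines: api qwdz uen lfg prfz whxd tpy xkmek iibpj zopw kihm
Hunk 2: at line 2 remove [lfg,prfz,whxd] add [uys,nzfap] -> 10 lines: api qwdz uen uys nzfap tpy xkmek iibpj zopw kihm
Hunk 3: at line 3 remove [nzfap,tpy,xkmek] add [ukyk,oxmo] -> 9 lines: api qwdz uen uys ukyk oxmo iibpj zopw kihm
Hunk 4: at line 1 remove [uen] add [zos,fbl,hczxe] -> 11 lines: api qwdz zos fbl hczxe uys ukyk oxmo iibpj zopw kihm
Hunk 5: at line 7 remove [oxmo] add [yrli,vrw,zxaw] -> 13 lines: api qwdz zos fbl hczxe uys ukyk yrli vrw zxaw iibpj zopw kihm
Hunk 6: at line 9 remove [iibpj] add [rdkr,qds,djqhg] -> 15 lines: api qwdz zos fbl hczxe uys ukyk yrli vrw zxaw rdkr qds djqhg zopw kihm
Final line 9: vrw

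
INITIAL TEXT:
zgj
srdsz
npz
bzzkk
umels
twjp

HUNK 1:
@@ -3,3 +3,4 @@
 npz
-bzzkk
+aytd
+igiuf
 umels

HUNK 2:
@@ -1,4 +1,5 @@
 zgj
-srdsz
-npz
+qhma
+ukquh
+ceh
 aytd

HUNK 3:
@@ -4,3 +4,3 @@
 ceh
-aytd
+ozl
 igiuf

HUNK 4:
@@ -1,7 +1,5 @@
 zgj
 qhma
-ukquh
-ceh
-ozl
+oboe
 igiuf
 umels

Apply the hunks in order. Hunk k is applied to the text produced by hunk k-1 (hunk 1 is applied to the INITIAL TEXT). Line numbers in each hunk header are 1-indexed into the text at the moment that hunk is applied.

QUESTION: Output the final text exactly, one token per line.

Answer: zgj
qhma
oboe
igiuf
umels
twjp

Derivation:
Hunk 1: at line 3 remove [bzzkk] add [aytd,igiuf] -> 7 lines: zgj srdsz npz aytd igiuf umels twjp
Hunk 2: at line 1 remove [srdsz,npz] add [qhma,ukquh,ceh] -> 8 lines: zgj qhma ukquh ceh aytd igiuf umels twjp
Hunk 3: at line 4 remove [aytd] add [ozl] -> 8 lines: zgj qhma ukquh ceh ozl igiuf umels twjp
Hunk 4: at line 1 remove [ukquh,ceh,ozl] add [oboe] -> 6 lines: zgj qhma oboe igiuf umels twjp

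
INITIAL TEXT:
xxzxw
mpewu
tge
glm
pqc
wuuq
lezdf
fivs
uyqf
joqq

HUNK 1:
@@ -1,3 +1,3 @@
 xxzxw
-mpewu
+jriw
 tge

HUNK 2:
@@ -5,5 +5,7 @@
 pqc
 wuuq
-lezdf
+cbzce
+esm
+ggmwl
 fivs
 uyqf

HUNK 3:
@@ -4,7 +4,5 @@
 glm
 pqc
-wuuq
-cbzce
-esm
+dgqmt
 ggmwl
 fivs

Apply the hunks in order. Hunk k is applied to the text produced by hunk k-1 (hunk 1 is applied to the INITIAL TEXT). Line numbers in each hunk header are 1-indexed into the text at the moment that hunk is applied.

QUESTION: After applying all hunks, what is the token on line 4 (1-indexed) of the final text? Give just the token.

Hunk 1: at line 1 remove [mpewu] add [jriw] -> 10 lines: xxzxw jriw tge glm pqc wuuq lezdf fivs uyqf joqq
Hunk 2: at line 5 remove [lezdf] add [cbzce,esm,ggmwl] -> 12 lines: xxzxw jriw tge glm pqc wuuq cbzce esm ggmwl fivs uyqf joqq
Hunk 3: at line 4 remove [wuuq,cbzce,esm] add [dgqmt] -> 10 lines: xxzxw jriw tge glm pqc dgqmt ggmwl fivs uyqf joqq
Final line 4: glm

Answer: glm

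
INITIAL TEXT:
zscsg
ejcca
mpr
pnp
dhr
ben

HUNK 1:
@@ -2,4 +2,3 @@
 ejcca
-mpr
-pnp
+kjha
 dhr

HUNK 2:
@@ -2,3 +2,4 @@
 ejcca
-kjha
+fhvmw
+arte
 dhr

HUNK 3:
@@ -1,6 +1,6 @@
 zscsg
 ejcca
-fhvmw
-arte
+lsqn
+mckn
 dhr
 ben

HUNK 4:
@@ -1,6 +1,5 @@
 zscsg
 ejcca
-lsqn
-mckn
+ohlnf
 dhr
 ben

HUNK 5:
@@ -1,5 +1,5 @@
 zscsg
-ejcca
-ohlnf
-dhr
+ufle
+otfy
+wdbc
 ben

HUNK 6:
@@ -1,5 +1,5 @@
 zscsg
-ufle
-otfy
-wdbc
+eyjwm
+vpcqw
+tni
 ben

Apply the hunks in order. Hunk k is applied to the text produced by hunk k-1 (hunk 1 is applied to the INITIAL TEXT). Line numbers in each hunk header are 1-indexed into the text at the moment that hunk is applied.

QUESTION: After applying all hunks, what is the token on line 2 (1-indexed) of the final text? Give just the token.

Answer: eyjwm

Derivation:
Hunk 1: at line 2 remove [mpr,pnp] add [kjha] -> 5 lines: zscsg ejcca kjha dhr ben
Hunk 2: at line 2 remove [kjha] add [fhvmw,arte] -> 6 lines: zscsg ejcca fhvmw arte dhr ben
Hunk 3: at line 1 remove [fhvmw,arte] add [lsqn,mckn] -> 6 lines: zscsg ejcca lsqn mckn dhr ben
Hunk 4: at line 1 remove [lsqn,mckn] add [ohlnf] -> 5 lines: zscsg ejcca ohlnf dhr ben
Hunk 5: at line 1 remove [ejcca,ohlnf,dhr] add [ufle,otfy,wdbc] -> 5 lines: zscsg ufle otfy wdbc ben
Hunk 6: at line 1 remove [ufle,otfy,wdbc] add [eyjwm,vpcqw,tni] -> 5 lines: zscsg eyjwm vpcqw tni ben
Final line 2: eyjwm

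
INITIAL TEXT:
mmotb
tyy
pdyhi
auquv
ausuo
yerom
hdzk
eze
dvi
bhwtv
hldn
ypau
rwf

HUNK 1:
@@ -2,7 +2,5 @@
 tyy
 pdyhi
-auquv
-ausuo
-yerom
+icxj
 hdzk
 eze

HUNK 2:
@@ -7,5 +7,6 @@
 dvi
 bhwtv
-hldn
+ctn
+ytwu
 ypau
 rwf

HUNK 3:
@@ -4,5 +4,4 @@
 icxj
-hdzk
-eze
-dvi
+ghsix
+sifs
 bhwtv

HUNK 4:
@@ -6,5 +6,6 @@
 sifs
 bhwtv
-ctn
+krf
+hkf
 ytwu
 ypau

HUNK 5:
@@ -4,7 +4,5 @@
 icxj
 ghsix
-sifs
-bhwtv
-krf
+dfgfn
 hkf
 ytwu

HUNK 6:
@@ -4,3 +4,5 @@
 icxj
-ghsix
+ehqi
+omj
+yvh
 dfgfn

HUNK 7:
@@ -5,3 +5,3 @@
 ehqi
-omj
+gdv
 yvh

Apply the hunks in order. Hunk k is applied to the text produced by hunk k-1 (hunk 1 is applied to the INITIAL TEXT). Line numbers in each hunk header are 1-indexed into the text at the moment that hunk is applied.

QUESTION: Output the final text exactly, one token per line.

Hunk 1: at line 2 remove [auquv,ausuo,yerom] add [icxj] -> 11 lines: mmotb tyy pdyhi icxj hdzk eze dvi bhwtv hldn ypau rwf
Hunk 2: at line 7 remove [hldn] add [ctn,ytwu] -> 12 lines: mmotb tyy pdyhi icxj hdzk eze dvi bhwtv ctn ytwu ypau rwf
Hunk 3: at line 4 remove [hdzk,eze,dvi] add [ghsix,sifs] -> 11 lines: mmotb tyy pdyhi icxj ghsix sifs bhwtv ctn ytwu ypau rwf
Hunk 4: at line 6 remove [ctn] add [krf,hkf] -> 12 lines: mmotb tyy pdyhi icxj ghsix sifs bhwtv krf hkf ytwu ypau rwf
Hunk 5: at line 4 remove [sifs,bhwtv,krf] add [dfgfn] -> 10 lines: mmotb tyy pdyhi icxj ghsix dfgfn hkf ytwu ypau rwf
Hunk 6: at line 4 remove [ghsix] add [ehqi,omj,yvh] -> 12 lines: mmotb tyy pdyhi icxj ehqi omj yvh dfgfn hkf ytwu ypau rwf
Hunk 7: at line 5 remove [omj] add [gdv] -> 12 lines: mmotb tyy pdyhi icxj ehqi gdv yvh dfgfn hkf ytwu ypau rwf

Answer: mmotb
tyy
pdyhi
icxj
ehqi
gdv
yvh
dfgfn
hkf
ytwu
ypau
rwf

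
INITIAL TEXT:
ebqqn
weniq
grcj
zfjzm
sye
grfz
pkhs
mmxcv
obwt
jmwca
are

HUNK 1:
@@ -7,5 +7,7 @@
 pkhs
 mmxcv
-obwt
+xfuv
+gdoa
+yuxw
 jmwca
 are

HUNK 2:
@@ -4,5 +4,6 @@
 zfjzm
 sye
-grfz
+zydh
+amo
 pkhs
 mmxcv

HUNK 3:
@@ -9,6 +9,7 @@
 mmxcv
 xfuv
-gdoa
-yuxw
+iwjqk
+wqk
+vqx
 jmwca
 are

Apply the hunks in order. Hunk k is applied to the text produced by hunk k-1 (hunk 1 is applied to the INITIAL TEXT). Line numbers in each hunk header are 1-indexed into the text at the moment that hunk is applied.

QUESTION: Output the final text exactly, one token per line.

Answer: ebqqn
weniq
grcj
zfjzm
sye
zydh
amo
pkhs
mmxcv
xfuv
iwjqk
wqk
vqx
jmwca
are

Derivation:
Hunk 1: at line 7 remove [obwt] add [xfuv,gdoa,yuxw] -> 13 lines: ebqqn weniq grcj zfjzm sye grfz pkhs mmxcv xfuv gdoa yuxw jmwca are
Hunk 2: at line 4 remove [grfz] add [zydh,amo] -> 14 lines: ebqqn weniq grcj zfjzm sye zydh amo pkhs mmxcv xfuv gdoa yuxw jmwca are
Hunk 3: at line 9 remove [gdoa,yuxw] add [iwjqk,wqk,vqx] -> 15 lines: ebqqn weniq grcj zfjzm sye zydh amo pkhs mmxcv xfuv iwjqk wqk vqx jmwca are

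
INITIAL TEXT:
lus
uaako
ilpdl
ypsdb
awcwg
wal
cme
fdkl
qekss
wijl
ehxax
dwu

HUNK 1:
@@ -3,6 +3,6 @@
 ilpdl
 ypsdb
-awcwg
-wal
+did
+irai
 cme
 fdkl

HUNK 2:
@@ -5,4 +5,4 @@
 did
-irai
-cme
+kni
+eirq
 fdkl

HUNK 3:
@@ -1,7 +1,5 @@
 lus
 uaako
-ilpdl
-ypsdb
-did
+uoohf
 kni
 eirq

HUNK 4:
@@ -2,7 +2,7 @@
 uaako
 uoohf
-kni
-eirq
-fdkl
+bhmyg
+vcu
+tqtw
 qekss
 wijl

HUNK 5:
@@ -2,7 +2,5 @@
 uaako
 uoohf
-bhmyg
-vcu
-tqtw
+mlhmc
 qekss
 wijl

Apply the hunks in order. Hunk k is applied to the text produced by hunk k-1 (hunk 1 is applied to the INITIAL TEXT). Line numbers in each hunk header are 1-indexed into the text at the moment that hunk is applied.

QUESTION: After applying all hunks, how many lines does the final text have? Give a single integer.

Answer: 8

Derivation:
Hunk 1: at line 3 remove [awcwg,wal] add [did,irai] -> 12 lines: lus uaako ilpdl ypsdb did irai cme fdkl qekss wijl ehxax dwu
Hunk 2: at line 5 remove [irai,cme] add [kni,eirq] -> 12 lines: lus uaako ilpdl ypsdb did kni eirq fdkl qekss wijl ehxax dwu
Hunk 3: at line 1 remove [ilpdl,ypsdb,did] add [uoohf] -> 10 lines: lus uaako uoohf kni eirq fdkl qekss wijl ehxax dwu
Hunk 4: at line 2 remove [kni,eirq,fdkl] add [bhmyg,vcu,tqtw] -> 10 lines: lus uaako uoohf bhmyg vcu tqtw qekss wijl ehxax dwu
Hunk 5: at line 2 remove [bhmyg,vcu,tqtw] add [mlhmc] -> 8 lines: lus uaako uoohf mlhmc qekss wijl ehxax dwu
Final line count: 8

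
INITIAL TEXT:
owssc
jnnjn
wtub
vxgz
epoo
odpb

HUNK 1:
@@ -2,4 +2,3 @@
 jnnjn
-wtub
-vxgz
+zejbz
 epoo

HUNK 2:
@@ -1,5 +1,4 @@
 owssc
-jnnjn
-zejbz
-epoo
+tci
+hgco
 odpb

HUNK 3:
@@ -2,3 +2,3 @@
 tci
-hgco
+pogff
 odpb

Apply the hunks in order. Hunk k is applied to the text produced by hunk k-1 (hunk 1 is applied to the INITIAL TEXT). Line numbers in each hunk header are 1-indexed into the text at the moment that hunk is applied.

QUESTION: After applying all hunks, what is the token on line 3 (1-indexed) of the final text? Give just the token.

Hunk 1: at line 2 remove [wtub,vxgz] add [zejbz] -> 5 lines: owssc jnnjn zejbz epoo odpb
Hunk 2: at line 1 remove [jnnjn,zejbz,epoo] add [tci,hgco] -> 4 lines: owssc tci hgco odpb
Hunk 3: at line 2 remove [hgco] add [pogff] -> 4 lines: owssc tci pogff odpb
Final line 3: pogff

Answer: pogff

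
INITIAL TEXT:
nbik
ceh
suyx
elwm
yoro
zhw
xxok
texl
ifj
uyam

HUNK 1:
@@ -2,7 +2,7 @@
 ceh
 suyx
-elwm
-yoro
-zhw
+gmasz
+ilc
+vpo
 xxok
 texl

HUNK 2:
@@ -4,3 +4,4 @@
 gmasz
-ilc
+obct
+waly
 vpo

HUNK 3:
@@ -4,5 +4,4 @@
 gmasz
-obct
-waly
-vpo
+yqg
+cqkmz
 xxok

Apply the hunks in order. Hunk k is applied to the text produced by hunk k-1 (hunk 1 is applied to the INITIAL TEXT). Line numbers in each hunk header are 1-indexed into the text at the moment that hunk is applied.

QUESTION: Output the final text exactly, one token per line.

Answer: nbik
ceh
suyx
gmasz
yqg
cqkmz
xxok
texl
ifj
uyam

Derivation:
Hunk 1: at line 2 remove [elwm,yoro,zhw] add [gmasz,ilc,vpo] -> 10 lines: nbik ceh suyx gmasz ilc vpo xxok texl ifj uyam
Hunk 2: at line 4 remove [ilc] add [obct,waly] -> 11 lines: nbik ceh suyx gmasz obct waly vpo xxok texl ifj uyam
Hunk 3: at line 4 remove [obct,waly,vpo] add [yqg,cqkmz] -> 10 lines: nbik ceh suyx gmasz yqg cqkmz xxok texl ifj uyam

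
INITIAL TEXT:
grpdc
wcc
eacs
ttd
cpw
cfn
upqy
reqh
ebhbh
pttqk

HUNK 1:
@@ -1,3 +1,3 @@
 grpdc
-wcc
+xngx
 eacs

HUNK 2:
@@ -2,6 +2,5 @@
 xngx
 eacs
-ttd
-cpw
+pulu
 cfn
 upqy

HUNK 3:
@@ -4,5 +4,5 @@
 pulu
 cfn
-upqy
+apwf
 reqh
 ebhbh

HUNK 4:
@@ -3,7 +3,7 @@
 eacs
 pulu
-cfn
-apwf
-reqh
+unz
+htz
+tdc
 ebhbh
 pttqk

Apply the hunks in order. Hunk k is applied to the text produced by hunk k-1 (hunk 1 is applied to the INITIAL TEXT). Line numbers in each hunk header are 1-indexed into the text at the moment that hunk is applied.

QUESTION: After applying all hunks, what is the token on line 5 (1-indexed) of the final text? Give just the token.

Answer: unz

Derivation:
Hunk 1: at line 1 remove [wcc] add [xngx] -> 10 lines: grpdc xngx eacs ttd cpw cfn upqy reqh ebhbh pttqk
Hunk 2: at line 2 remove [ttd,cpw] add [pulu] -> 9 lines: grpdc xngx eacs pulu cfn upqy reqh ebhbh pttqk
Hunk 3: at line 4 remove [upqy] add [apwf] -> 9 lines: grpdc xngx eacs pulu cfn apwf reqh ebhbh pttqk
Hunk 4: at line 3 remove [cfn,apwf,reqh] add [unz,htz,tdc] -> 9 lines: grpdc xngx eacs pulu unz htz tdc ebhbh pttqk
Final line 5: unz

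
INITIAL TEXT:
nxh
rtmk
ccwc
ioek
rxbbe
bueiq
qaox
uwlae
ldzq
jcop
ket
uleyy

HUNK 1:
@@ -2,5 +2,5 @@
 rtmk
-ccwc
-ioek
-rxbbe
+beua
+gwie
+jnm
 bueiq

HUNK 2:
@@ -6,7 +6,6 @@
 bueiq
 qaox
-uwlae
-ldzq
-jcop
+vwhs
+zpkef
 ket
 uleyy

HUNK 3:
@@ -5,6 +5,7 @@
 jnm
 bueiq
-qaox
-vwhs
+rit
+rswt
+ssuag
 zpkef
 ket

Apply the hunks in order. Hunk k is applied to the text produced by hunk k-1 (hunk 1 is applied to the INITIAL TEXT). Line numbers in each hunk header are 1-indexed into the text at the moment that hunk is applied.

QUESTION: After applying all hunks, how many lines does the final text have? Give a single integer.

Hunk 1: at line 2 remove [ccwc,ioek,rxbbe] add [beua,gwie,jnm] -> 12 lines: nxh rtmk beua gwie jnm bueiq qaox uwlae ldzq jcop ket uleyy
Hunk 2: at line 6 remove [uwlae,ldzq,jcop] add [vwhs,zpkef] -> 11 lines: nxh rtmk beua gwie jnm bueiq qaox vwhs zpkef ket uleyy
Hunk 3: at line 5 remove [qaox,vwhs] add [rit,rswt,ssuag] -> 12 lines: nxh rtmk beua gwie jnm bueiq rit rswt ssuag zpkef ket uleyy
Final line count: 12

Answer: 12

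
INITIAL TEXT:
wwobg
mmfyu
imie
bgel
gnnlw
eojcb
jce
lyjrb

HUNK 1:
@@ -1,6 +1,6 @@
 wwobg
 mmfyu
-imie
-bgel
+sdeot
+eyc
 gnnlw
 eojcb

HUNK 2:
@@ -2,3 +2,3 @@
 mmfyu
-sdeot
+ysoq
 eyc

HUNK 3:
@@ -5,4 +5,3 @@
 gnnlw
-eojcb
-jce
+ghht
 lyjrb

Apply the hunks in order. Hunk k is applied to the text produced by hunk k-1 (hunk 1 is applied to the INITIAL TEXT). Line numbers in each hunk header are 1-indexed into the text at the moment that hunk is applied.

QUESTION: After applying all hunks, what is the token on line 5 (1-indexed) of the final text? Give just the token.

Answer: gnnlw

Derivation:
Hunk 1: at line 1 remove [imie,bgel] add [sdeot,eyc] -> 8 lines: wwobg mmfyu sdeot eyc gnnlw eojcb jce lyjrb
Hunk 2: at line 2 remove [sdeot] add [ysoq] -> 8 lines: wwobg mmfyu ysoq eyc gnnlw eojcb jce lyjrb
Hunk 3: at line 5 remove [eojcb,jce] add [ghht] -> 7 lines: wwobg mmfyu ysoq eyc gnnlw ghht lyjrb
Final line 5: gnnlw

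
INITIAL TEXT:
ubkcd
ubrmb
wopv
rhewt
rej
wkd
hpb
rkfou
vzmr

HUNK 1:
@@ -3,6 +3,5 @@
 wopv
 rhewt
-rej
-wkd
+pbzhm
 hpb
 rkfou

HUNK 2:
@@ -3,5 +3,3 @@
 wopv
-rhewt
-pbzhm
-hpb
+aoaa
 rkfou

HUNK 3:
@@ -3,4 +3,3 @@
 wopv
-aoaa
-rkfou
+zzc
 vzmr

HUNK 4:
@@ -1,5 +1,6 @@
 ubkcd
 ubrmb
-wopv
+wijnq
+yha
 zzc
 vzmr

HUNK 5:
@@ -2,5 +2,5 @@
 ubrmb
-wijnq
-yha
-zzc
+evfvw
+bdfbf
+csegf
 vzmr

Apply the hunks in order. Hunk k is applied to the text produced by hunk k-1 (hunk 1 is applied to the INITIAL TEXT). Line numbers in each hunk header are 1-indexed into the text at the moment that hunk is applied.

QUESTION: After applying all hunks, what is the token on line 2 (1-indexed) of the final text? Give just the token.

Hunk 1: at line 3 remove [rej,wkd] add [pbzhm] -> 8 lines: ubkcd ubrmb wopv rhewt pbzhm hpb rkfou vzmr
Hunk 2: at line 3 remove [rhewt,pbzhm,hpb] add [aoaa] -> 6 lines: ubkcd ubrmb wopv aoaa rkfou vzmr
Hunk 3: at line 3 remove [aoaa,rkfou] add [zzc] -> 5 lines: ubkcd ubrmb wopv zzc vzmr
Hunk 4: at line 1 remove [wopv] add [wijnq,yha] -> 6 lines: ubkcd ubrmb wijnq yha zzc vzmr
Hunk 5: at line 2 remove [wijnq,yha,zzc] add [evfvw,bdfbf,csegf] -> 6 lines: ubkcd ubrmb evfvw bdfbf csegf vzmr
Final line 2: ubrmb

Answer: ubrmb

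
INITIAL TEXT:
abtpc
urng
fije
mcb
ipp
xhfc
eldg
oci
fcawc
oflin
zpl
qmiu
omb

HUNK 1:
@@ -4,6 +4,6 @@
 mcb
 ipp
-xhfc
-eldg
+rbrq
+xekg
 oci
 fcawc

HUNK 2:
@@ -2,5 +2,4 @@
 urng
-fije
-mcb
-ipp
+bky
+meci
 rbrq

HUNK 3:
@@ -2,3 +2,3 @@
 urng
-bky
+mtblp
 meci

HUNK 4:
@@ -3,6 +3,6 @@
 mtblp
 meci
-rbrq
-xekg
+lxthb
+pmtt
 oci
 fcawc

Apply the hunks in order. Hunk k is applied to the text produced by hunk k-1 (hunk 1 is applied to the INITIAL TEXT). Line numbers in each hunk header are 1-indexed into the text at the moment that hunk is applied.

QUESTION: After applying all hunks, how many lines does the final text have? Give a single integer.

Hunk 1: at line 4 remove [xhfc,eldg] add [rbrq,xekg] -> 13 lines: abtpc urng fije mcb ipp rbrq xekg oci fcawc oflin zpl qmiu omb
Hunk 2: at line 2 remove [fije,mcb,ipp] add [bky,meci] -> 12 lines: abtpc urng bky meci rbrq xekg oci fcawc oflin zpl qmiu omb
Hunk 3: at line 2 remove [bky] add [mtblp] -> 12 lines: abtpc urng mtblp meci rbrq xekg oci fcawc oflin zpl qmiu omb
Hunk 4: at line 3 remove [rbrq,xekg] add [lxthb,pmtt] -> 12 lines: abtpc urng mtblp meci lxthb pmtt oci fcawc oflin zpl qmiu omb
Final line count: 12

Answer: 12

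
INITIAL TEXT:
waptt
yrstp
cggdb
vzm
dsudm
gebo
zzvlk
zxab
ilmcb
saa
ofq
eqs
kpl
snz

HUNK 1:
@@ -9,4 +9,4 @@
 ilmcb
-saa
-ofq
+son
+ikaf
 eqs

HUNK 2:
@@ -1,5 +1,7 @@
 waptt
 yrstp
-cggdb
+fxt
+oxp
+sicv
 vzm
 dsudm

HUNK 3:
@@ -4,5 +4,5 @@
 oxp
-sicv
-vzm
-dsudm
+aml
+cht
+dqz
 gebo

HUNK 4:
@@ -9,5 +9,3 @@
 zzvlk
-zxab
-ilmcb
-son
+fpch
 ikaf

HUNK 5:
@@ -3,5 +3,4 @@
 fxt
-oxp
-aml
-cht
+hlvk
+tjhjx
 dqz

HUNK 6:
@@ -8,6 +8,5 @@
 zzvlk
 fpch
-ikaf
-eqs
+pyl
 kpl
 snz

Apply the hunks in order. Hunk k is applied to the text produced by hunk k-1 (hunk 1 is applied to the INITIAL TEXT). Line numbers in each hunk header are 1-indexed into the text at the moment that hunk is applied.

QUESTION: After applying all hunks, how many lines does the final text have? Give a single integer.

Answer: 12

Derivation:
Hunk 1: at line 9 remove [saa,ofq] add [son,ikaf] -> 14 lines: waptt yrstp cggdb vzm dsudm gebo zzvlk zxab ilmcb son ikaf eqs kpl snz
Hunk 2: at line 1 remove [cggdb] add [fxt,oxp,sicv] -> 16 lines: waptt yrstp fxt oxp sicv vzm dsudm gebo zzvlk zxab ilmcb son ikaf eqs kpl snz
Hunk 3: at line 4 remove [sicv,vzm,dsudm] add [aml,cht,dqz] -> 16 lines: waptt yrstp fxt oxp aml cht dqz gebo zzvlk zxab ilmcb son ikaf eqs kpl snz
Hunk 4: at line 9 remove [zxab,ilmcb,son] add [fpch] -> 14 lines: waptt yrstp fxt oxp aml cht dqz gebo zzvlk fpch ikaf eqs kpl snz
Hunk 5: at line 3 remove [oxp,aml,cht] add [hlvk,tjhjx] -> 13 lines: waptt yrstp fxt hlvk tjhjx dqz gebo zzvlk fpch ikaf eqs kpl snz
Hunk 6: at line 8 remove [ikaf,eqs] add [pyl] -> 12 lines: waptt yrstp fxt hlvk tjhjx dqz gebo zzvlk fpch pyl kpl snz
Final line count: 12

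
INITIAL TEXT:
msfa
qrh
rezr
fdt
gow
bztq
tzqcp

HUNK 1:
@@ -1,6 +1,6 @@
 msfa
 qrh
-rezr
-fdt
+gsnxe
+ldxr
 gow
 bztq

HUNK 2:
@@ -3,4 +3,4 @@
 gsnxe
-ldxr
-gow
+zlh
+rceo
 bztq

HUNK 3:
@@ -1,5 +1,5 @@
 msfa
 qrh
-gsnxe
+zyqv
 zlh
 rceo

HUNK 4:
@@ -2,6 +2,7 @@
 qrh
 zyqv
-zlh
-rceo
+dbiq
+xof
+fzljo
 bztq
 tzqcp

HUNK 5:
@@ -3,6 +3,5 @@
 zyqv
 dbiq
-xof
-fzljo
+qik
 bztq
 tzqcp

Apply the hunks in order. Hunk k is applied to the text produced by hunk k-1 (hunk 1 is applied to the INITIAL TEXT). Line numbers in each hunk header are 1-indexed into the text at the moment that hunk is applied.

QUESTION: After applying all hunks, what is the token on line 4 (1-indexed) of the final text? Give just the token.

Answer: dbiq

Derivation:
Hunk 1: at line 1 remove [rezr,fdt] add [gsnxe,ldxr] -> 7 lines: msfa qrh gsnxe ldxr gow bztq tzqcp
Hunk 2: at line 3 remove [ldxr,gow] add [zlh,rceo] -> 7 lines: msfa qrh gsnxe zlh rceo bztq tzqcp
Hunk 3: at line 1 remove [gsnxe] add [zyqv] -> 7 lines: msfa qrh zyqv zlh rceo bztq tzqcp
Hunk 4: at line 2 remove [zlh,rceo] add [dbiq,xof,fzljo] -> 8 lines: msfa qrh zyqv dbiq xof fzljo bztq tzqcp
Hunk 5: at line 3 remove [xof,fzljo] add [qik] -> 7 lines: msfa qrh zyqv dbiq qik bztq tzqcp
Final line 4: dbiq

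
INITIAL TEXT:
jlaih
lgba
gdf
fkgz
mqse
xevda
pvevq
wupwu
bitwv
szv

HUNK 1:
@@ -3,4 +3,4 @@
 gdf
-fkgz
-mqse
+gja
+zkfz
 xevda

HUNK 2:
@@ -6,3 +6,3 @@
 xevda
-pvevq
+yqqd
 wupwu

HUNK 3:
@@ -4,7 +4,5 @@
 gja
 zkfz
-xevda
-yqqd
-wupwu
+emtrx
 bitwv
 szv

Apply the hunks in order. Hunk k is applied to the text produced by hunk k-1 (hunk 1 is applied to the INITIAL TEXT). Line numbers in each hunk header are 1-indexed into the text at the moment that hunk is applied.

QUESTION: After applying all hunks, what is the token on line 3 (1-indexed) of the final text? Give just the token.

Answer: gdf

Derivation:
Hunk 1: at line 3 remove [fkgz,mqse] add [gja,zkfz] -> 10 lines: jlaih lgba gdf gja zkfz xevda pvevq wupwu bitwv szv
Hunk 2: at line 6 remove [pvevq] add [yqqd] -> 10 lines: jlaih lgba gdf gja zkfz xevda yqqd wupwu bitwv szv
Hunk 3: at line 4 remove [xevda,yqqd,wupwu] add [emtrx] -> 8 lines: jlaih lgba gdf gja zkfz emtrx bitwv szv
Final line 3: gdf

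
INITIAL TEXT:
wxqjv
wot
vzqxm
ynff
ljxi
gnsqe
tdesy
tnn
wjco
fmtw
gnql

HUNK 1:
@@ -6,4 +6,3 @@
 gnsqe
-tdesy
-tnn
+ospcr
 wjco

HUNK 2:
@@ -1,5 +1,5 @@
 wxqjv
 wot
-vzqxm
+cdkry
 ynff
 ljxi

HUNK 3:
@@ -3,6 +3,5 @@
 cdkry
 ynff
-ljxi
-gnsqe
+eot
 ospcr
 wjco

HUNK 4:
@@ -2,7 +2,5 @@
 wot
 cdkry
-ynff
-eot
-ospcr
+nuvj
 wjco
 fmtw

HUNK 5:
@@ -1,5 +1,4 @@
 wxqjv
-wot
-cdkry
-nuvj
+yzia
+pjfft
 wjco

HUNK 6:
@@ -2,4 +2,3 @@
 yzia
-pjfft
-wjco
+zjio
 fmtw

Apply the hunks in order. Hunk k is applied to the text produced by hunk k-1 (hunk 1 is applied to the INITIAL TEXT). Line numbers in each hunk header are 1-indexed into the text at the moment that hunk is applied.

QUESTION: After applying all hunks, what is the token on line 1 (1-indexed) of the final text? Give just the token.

Answer: wxqjv

Derivation:
Hunk 1: at line 6 remove [tdesy,tnn] add [ospcr] -> 10 lines: wxqjv wot vzqxm ynff ljxi gnsqe ospcr wjco fmtw gnql
Hunk 2: at line 1 remove [vzqxm] add [cdkry] -> 10 lines: wxqjv wot cdkry ynff ljxi gnsqe ospcr wjco fmtw gnql
Hunk 3: at line 3 remove [ljxi,gnsqe] add [eot] -> 9 lines: wxqjv wot cdkry ynff eot ospcr wjco fmtw gnql
Hunk 4: at line 2 remove [ynff,eot,ospcr] add [nuvj] -> 7 lines: wxqjv wot cdkry nuvj wjco fmtw gnql
Hunk 5: at line 1 remove [wot,cdkry,nuvj] add [yzia,pjfft] -> 6 lines: wxqjv yzia pjfft wjco fmtw gnql
Hunk 6: at line 2 remove [pjfft,wjco] add [zjio] -> 5 lines: wxqjv yzia zjio fmtw gnql
Final line 1: wxqjv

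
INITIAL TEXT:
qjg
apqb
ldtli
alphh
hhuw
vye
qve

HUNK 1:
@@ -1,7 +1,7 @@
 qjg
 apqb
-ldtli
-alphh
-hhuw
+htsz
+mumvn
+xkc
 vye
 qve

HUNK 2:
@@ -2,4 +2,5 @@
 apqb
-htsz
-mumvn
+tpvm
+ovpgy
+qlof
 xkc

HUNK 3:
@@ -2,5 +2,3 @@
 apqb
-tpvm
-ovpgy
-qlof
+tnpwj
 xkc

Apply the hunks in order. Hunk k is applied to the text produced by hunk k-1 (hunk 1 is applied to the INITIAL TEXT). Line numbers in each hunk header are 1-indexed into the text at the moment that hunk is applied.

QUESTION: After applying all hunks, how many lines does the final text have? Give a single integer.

Hunk 1: at line 1 remove [ldtli,alphh,hhuw] add [htsz,mumvn,xkc] -> 7 lines: qjg apqb htsz mumvn xkc vye qve
Hunk 2: at line 2 remove [htsz,mumvn] add [tpvm,ovpgy,qlof] -> 8 lines: qjg apqb tpvm ovpgy qlof xkc vye qve
Hunk 3: at line 2 remove [tpvm,ovpgy,qlof] add [tnpwj] -> 6 lines: qjg apqb tnpwj xkc vye qve
Final line count: 6

Answer: 6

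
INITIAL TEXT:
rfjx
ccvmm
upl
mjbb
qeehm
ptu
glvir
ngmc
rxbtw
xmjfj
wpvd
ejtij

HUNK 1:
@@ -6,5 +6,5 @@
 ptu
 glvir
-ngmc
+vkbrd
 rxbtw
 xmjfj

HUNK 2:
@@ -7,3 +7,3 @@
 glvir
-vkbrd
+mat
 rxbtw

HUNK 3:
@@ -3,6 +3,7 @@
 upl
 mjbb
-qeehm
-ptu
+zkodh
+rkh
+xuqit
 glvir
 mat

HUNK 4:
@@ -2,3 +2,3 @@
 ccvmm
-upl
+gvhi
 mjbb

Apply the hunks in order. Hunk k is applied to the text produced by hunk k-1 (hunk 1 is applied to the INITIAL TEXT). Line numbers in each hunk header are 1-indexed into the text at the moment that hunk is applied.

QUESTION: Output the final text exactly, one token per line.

Answer: rfjx
ccvmm
gvhi
mjbb
zkodh
rkh
xuqit
glvir
mat
rxbtw
xmjfj
wpvd
ejtij

Derivation:
Hunk 1: at line 6 remove [ngmc] add [vkbrd] -> 12 lines: rfjx ccvmm upl mjbb qeehm ptu glvir vkbrd rxbtw xmjfj wpvd ejtij
Hunk 2: at line 7 remove [vkbrd] add [mat] -> 12 lines: rfjx ccvmm upl mjbb qeehm ptu glvir mat rxbtw xmjfj wpvd ejtij
Hunk 3: at line 3 remove [qeehm,ptu] add [zkodh,rkh,xuqit] -> 13 lines: rfjx ccvmm upl mjbb zkodh rkh xuqit glvir mat rxbtw xmjfj wpvd ejtij
Hunk 4: at line 2 remove [upl] add [gvhi] -> 13 lines: rfjx ccvmm gvhi mjbb zkodh rkh xuqit glvir mat rxbtw xmjfj wpvd ejtij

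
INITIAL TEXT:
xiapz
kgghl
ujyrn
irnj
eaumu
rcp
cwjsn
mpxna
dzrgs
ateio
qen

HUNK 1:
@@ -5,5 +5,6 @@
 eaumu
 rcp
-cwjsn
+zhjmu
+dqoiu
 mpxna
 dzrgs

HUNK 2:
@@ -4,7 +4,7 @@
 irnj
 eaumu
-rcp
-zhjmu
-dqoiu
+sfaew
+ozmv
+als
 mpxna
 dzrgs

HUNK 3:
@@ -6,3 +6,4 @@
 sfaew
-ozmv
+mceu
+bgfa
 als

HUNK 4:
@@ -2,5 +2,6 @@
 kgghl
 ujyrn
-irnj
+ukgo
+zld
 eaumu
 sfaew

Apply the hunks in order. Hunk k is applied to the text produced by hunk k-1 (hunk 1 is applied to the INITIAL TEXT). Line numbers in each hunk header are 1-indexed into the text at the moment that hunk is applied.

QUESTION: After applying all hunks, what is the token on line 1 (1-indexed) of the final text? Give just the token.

Hunk 1: at line 5 remove [cwjsn] add [zhjmu,dqoiu] -> 12 lines: xiapz kgghl ujyrn irnj eaumu rcp zhjmu dqoiu mpxna dzrgs ateio qen
Hunk 2: at line 4 remove [rcp,zhjmu,dqoiu] add [sfaew,ozmv,als] -> 12 lines: xiapz kgghl ujyrn irnj eaumu sfaew ozmv als mpxna dzrgs ateio qen
Hunk 3: at line 6 remove [ozmv] add [mceu,bgfa] -> 13 lines: xiapz kgghl ujyrn irnj eaumu sfaew mceu bgfa als mpxna dzrgs ateio qen
Hunk 4: at line 2 remove [irnj] add [ukgo,zld] -> 14 lines: xiapz kgghl ujyrn ukgo zld eaumu sfaew mceu bgfa als mpxna dzrgs ateio qen
Final line 1: xiapz

Answer: xiapz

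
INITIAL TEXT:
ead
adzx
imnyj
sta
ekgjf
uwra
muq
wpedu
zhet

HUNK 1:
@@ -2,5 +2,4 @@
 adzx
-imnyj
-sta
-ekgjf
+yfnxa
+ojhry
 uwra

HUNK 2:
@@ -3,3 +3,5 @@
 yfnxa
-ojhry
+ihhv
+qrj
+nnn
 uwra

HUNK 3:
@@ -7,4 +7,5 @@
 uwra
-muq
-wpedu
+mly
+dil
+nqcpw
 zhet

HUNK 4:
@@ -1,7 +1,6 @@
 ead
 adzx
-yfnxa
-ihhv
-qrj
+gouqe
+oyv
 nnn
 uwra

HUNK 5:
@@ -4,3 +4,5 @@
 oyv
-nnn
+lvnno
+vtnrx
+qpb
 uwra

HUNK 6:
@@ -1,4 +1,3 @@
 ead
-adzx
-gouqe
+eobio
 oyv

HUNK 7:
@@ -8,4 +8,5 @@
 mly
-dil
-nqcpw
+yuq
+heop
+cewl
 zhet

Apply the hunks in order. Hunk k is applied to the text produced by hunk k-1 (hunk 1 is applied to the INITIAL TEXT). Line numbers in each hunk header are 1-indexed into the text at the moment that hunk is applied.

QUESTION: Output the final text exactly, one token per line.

Hunk 1: at line 2 remove [imnyj,sta,ekgjf] add [yfnxa,ojhry] -> 8 lines: ead adzx yfnxa ojhry uwra muq wpedu zhet
Hunk 2: at line 3 remove [ojhry] add [ihhv,qrj,nnn] -> 10 lines: ead adzx yfnxa ihhv qrj nnn uwra muq wpedu zhet
Hunk 3: at line 7 remove [muq,wpedu] add [mly,dil,nqcpw] -> 11 lines: ead adzx yfnxa ihhv qrj nnn uwra mly dil nqcpw zhet
Hunk 4: at line 1 remove [yfnxa,ihhv,qrj] add [gouqe,oyv] -> 10 lines: ead adzx gouqe oyv nnn uwra mly dil nqcpw zhet
Hunk 5: at line 4 remove [nnn] add [lvnno,vtnrx,qpb] -> 12 lines: ead adzx gouqe oyv lvnno vtnrx qpb uwra mly dil nqcpw zhet
Hunk 6: at line 1 remove [adzx,gouqe] add [eobio] -> 11 lines: ead eobio oyv lvnno vtnrx qpb uwra mly dil nqcpw zhet
Hunk 7: at line 8 remove [dil,nqcpw] add [yuq,heop,cewl] -> 12 lines: ead eobio oyv lvnno vtnrx qpb uwra mly yuq heop cewl zhet

Answer: ead
eobio
oyv
lvnno
vtnrx
qpb
uwra
mly
yuq
heop
cewl
zhet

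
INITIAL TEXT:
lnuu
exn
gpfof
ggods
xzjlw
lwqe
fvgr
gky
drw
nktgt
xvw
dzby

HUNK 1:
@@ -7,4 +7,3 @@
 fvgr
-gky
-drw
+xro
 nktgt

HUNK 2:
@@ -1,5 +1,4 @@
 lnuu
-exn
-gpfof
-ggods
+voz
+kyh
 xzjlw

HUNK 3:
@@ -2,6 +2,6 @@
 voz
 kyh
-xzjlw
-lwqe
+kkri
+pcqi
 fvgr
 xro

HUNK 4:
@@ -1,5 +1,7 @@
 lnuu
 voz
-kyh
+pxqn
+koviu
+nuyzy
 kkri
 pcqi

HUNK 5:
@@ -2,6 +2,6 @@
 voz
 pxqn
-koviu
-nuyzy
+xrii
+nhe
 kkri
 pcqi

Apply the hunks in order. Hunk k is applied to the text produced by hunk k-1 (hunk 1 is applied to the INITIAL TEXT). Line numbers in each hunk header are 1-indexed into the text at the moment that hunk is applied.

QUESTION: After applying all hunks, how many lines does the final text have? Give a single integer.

Hunk 1: at line 7 remove [gky,drw] add [xro] -> 11 lines: lnuu exn gpfof ggods xzjlw lwqe fvgr xro nktgt xvw dzby
Hunk 2: at line 1 remove [exn,gpfof,ggods] add [voz,kyh] -> 10 lines: lnuu voz kyh xzjlw lwqe fvgr xro nktgt xvw dzby
Hunk 3: at line 2 remove [xzjlw,lwqe] add [kkri,pcqi] -> 10 lines: lnuu voz kyh kkri pcqi fvgr xro nktgt xvw dzby
Hunk 4: at line 1 remove [kyh] add [pxqn,koviu,nuyzy] -> 12 lines: lnuu voz pxqn koviu nuyzy kkri pcqi fvgr xro nktgt xvw dzby
Hunk 5: at line 2 remove [koviu,nuyzy] add [xrii,nhe] -> 12 lines: lnuu voz pxqn xrii nhe kkri pcqi fvgr xro nktgt xvw dzby
Final line count: 12

Answer: 12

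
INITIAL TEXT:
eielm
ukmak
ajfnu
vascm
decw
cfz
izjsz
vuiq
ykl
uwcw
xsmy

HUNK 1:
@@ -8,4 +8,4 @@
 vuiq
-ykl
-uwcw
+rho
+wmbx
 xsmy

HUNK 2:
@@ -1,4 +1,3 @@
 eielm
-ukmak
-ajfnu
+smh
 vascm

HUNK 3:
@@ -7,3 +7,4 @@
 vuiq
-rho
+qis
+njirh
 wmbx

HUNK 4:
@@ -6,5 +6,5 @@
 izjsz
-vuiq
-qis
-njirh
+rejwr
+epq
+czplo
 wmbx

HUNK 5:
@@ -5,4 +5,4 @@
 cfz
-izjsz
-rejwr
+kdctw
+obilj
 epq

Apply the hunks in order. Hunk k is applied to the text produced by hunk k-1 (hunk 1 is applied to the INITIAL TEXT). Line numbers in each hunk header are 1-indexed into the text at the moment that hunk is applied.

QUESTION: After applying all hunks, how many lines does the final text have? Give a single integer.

Answer: 11

Derivation:
Hunk 1: at line 8 remove [ykl,uwcw] add [rho,wmbx] -> 11 lines: eielm ukmak ajfnu vascm decw cfz izjsz vuiq rho wmbx xsmy
Hunk 2: at line 1 remove [ukmak,ajfnu] add [smh] -> 10 lines: eielm smh vascm decw cfz izjsz vuiq rho wmbx xsmy
Hunk 3: at line 7 remove [rho] add [qis,njirh] -> 11 lines: eielm smh vascm decw cfz izjsz vuiq qis njirh wmbx xsmy
Hunk 4: at line 6 remove [vuiq,qis,njirh] add [rejwr,epq,czplo] -> 11 lines: eielm smh vascm decw cfz izjsz rejwr epq czplo wmbx xsmy
Hunk 5: at line 5 remove [izjsz,rejwr] add [kdctw,obilj] -> 11 lines: eielm smh vascm decw cfz kdctw obilj epq czplo wmbx xsmy
Final line count: 11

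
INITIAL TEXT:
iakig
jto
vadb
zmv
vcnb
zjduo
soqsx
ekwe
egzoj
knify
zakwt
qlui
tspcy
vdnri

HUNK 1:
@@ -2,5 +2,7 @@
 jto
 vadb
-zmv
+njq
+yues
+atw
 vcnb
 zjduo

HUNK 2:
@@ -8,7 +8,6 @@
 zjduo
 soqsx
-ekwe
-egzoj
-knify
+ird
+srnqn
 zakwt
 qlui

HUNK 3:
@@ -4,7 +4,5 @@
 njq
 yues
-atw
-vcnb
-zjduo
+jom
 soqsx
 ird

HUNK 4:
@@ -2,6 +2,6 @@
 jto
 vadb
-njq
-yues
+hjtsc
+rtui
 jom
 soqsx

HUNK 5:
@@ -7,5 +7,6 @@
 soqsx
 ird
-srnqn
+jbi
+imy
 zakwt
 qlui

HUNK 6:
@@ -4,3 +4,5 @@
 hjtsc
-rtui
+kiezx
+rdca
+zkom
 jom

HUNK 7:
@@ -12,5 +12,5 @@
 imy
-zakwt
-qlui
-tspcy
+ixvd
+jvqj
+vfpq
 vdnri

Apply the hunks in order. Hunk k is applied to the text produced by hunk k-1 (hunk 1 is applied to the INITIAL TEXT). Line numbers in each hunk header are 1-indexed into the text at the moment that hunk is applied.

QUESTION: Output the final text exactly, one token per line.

Answer: iakig
jto
vadb
hjtsc
kiezx
rdca
zkom
jom
soqsx
ird
jbi
imy
ixvd
jvqj
vfpq
vdnri

Derivation:
Hunk 1: at line 2 remove [zmv] add [njq,yues,atw] -> 16 lines: iakig jto vadb njq yues atw vcnb zjduo soqsx ekwe egzoj knify zakwt qlui tspcy vdnri
Hunk 2: at line 8 remove [ekwe,egzoj,knify] add [ird,srnqn] -> 15 lines: iakig jto vadb njq yues atw vcnb zjduo soqsx ird srnqn zakwt qlui tspcy vdnri
Hunk 3: at line 4 remove [atw,vcnb,zjduo] add [jom] -> 13 lines: iakig jto vadb njq yues jom soqsx ird srnqn zakwt qlui tspcy vdnri
Hunk 4: at line 2 remove [njq,yues] add [hjtsc,rtui] -> 13 lines: iakig jto vadb hjtsc rtui jom soqsx ird srnqn zakwt qlui tspcy vdnri
Hunk 5: at line 7 remove [srnqn] add [jbi,imy] -> 14 lines: iakig jto vadb hjtsc rtui jom soqsx ird jbi imy zakwt qlui tspcy vdnri
Hunk 6: at line 4 remove [rtui] add [kiezx,rdca,zkom] -> 16 lines: iakig jto vadb hjtsc kiezx rdca zkom jom soqsx ird jbi imy zakwt qlui tspcy vdnri
Hunk 7: at line 12 remove [zakwt,qlui,tspcy] add [ixvd,jvqj,vfpq] -> 16 lines: iakig jto vadb hjtsc kiezx rdca zkom jom soqsx ird jbi imy ixvd jvqj vfpq vdnri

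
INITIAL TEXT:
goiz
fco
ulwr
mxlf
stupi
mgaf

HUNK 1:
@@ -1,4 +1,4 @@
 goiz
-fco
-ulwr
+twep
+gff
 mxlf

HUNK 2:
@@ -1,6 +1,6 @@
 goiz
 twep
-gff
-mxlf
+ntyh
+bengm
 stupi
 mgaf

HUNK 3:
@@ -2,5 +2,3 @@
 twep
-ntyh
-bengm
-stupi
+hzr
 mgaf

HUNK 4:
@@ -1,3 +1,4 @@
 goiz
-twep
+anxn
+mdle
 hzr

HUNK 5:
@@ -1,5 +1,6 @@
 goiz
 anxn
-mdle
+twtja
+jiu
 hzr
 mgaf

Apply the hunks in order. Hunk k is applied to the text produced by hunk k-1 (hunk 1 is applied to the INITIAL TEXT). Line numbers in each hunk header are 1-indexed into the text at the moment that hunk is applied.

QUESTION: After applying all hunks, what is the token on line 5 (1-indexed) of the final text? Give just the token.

Answer: hzr

Derivation:
Hunk 1: at line 1 remove [fco,ulwr] add [twep,gff] -> 6 lines: goiz twep gff mxlf stupi mgaf
Hunk 2: at line 1 remove [gff,mxlf] add [ntyh,bengm] -> 6 lines: goiz twep ntyh bengm stupi mgaf
Hunk 3: at line 2 remove [ntyh,bengm,stupi] add [hzr] -> 4 lines: goiz twep hzr mgaf
Hunk 4: at line 1 remove [twep] add [anxn,mdle] -> 5 lines: goiz anxn mdle hzr mgaf
Hunk 5: at line 1 remove [mdle] add [twtja,jiu] -> 6 lines: goiz anxn twtja jiu hzr mgaf
Final line 5: hzr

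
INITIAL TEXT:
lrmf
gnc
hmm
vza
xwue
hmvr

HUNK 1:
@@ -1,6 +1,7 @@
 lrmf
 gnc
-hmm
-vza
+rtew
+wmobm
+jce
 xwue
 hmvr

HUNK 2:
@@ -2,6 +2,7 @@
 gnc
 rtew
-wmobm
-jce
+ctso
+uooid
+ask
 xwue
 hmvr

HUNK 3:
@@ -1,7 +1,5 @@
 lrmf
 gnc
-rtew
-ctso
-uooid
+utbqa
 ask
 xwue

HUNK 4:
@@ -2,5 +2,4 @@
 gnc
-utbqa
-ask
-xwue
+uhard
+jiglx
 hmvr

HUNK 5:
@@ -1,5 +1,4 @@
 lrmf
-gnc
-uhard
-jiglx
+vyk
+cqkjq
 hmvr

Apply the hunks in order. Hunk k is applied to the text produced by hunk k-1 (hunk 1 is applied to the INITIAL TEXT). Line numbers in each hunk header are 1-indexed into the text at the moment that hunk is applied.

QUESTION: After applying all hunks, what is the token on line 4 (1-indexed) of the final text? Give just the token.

Hunk 1: at line 1 remove [hmm,vza] add [rtew,wmobm,jce] -> 7 lines: lrmf gnc rtew wmobm jce xwue hmvr
Hunk 2: at line 2 remove [wmobm,jce] add [ctso,uooid,ask] -> 8 lines: lrmf gnc rtew ctso uooid ask xwue hmvr
Hunk 3: at line 1 remove [rtew,ctso,uooid] add [utbqa] -> 6 lines: lrmf gnc utbqa ask xwue hmvr
Hunk 4: at line 2 remove [utbqa,ask,xwue] add [uhard,jiglx] -> 5 lines: lrmf gnc uhard jiglx hmvr
Hunk 5: at line 1 remove [gnc,uhard,jiglx] add [vyk,cqkjq] -> 4 lines: lrmf vyk cqkjq hmvr
Final line 4: hmvr

Answer: hmvr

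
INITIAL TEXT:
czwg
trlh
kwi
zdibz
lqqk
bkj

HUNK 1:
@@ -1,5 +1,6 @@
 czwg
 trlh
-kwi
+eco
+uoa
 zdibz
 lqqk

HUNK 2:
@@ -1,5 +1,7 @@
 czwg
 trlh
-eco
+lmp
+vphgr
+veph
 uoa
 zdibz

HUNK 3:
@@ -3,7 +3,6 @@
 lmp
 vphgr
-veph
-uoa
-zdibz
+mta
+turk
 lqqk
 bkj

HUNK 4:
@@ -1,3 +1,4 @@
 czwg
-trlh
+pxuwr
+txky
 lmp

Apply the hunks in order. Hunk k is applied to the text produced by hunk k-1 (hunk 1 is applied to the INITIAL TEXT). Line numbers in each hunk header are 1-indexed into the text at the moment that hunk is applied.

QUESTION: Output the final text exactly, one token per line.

Hunk 1: at line 1 remove [kwi] add [eco,uoa] -> 7 lines: czwg trlh eco uoa zdibz lqqk bkj
Hunk 2: at line 1 remove [eco] add [lmp,vphgr,veph] -> 9 lines: czwg trlh lmp vphgr veph uoa zdibz lqqk bkj
Hunk 3: at line 3 remove [veph,uoa,zdibz] add [mta,turk] -> 8 lines: czwg trlh lmp vphgr mta turk lqqk bkj
Hunk 4: at line 1 remove [trlh] add [pxuwr,txky] -> 9 lines: czwg pxuwr txky lmp vphgr mta turk lqqk bkj

Answer: czwg
pxuwr
txky
lmp
vphgr
mta
turk
lqqk
bkj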